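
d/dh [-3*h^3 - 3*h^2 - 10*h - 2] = -9*h^2 - 6*h - 10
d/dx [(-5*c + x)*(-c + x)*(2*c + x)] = -7*c^2 - 8*c*x + 3*x^2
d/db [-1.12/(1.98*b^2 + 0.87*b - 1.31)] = (4.4352*b + 0.9744)/(1.98*b^2 + 0.87*b - 1.31)^2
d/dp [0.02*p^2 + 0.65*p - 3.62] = 0.04*p + 0.65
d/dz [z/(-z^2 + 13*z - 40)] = (z^2 - 40)/(z^4 - 26*z^3 + 249*z^2 - 1040*z + 1600)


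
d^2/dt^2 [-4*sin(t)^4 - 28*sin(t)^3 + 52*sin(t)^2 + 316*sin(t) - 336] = 64*sin(t)^4 + 252*sin(t)^3 - 256*sin(t)^2 - 484*sin(t) + 104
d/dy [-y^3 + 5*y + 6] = 5 - 3*y^2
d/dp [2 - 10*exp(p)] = -10*exp(p)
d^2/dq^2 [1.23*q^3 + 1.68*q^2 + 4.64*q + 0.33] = 7.38*q + 3.36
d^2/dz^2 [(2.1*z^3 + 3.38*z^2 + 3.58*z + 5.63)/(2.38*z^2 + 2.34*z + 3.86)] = (-1.4210854715202e-14*z^5 - 12.677728*z^3 + 118.843368*z^2 + 178.530072*z - 5.73880000000001)/(13.481272*z^6 + 39.764088*z^5 + 104.689536*z^4 + 141.795576*z^3 + 169.790592*z^2 + 104.595192*z + 57.512456)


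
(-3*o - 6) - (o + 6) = -4*o - 12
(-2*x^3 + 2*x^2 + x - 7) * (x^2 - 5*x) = -2*x^5 + 12*x^4 - 9*x^3 - 12*x^2 + 35*x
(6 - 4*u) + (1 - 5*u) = 7 - 9*u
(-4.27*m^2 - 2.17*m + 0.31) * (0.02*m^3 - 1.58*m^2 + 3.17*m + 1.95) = -0.0854*m^5 + 6.7032*m^4 - 10.1011*m^3 - 15.6952*m^2 - 3.2488*m + 0.6045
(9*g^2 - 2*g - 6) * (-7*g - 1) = -63*g^3 + 5*g^2 + 44*g + 6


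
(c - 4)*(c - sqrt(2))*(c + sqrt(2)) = c^3 - 4*c^2 - 2*c + 8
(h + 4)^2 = h^2 + 8*h + 16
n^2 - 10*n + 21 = (n - 7)*(n - 3)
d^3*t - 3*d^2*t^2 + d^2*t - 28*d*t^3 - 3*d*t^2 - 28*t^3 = (d - 7*t)*(d + 4*t)*(d*t + t)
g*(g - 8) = g^2 - 8*g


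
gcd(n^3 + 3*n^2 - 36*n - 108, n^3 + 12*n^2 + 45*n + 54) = n^2 + 9*n + 18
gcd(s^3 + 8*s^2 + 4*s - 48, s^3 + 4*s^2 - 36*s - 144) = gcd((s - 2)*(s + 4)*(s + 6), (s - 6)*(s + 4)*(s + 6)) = s^2 + 10*s + 24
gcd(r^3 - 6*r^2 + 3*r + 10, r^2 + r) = r + 1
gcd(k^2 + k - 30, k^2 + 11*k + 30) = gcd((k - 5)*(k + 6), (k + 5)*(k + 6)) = k + 6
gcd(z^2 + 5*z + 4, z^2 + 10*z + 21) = 1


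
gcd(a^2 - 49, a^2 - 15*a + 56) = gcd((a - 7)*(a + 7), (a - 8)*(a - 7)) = a - 7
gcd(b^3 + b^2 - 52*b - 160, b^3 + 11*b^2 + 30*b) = b + 5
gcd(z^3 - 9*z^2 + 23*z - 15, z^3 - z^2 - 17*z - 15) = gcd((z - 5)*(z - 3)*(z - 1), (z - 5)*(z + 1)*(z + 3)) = z - 5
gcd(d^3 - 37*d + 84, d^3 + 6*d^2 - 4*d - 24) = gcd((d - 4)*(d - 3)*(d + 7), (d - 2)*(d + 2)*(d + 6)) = 1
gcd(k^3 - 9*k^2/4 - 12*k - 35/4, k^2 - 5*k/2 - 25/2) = k - 5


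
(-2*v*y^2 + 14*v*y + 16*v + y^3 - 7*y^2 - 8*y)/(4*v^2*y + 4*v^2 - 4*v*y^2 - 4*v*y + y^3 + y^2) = (y - 8)/(-2*v + y)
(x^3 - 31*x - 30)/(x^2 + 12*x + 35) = (x^2 - 5*x - 6)/(x + 7)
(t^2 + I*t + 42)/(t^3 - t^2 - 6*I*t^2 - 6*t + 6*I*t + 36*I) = (t + 7*I)/(t^2 - t - 6)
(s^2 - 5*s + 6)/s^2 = 1 - 5/s + 6/s^2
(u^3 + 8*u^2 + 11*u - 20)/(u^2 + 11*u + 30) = (u^2 + 3*u - 4)/(u + 6)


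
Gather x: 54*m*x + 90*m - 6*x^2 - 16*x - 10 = 90*m - 6*x^2 + x*(54*m - 16) - 10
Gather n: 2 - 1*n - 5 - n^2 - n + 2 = -n^2 - 2*n - 1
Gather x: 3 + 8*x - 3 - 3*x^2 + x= -3*x^2 + 9*x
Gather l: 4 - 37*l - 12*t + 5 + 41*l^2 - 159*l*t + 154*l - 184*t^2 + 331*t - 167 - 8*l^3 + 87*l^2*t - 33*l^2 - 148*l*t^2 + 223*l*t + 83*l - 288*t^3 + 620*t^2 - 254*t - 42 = -8*l^3 + l^2*(87*t + 8) + l*(-148*t^2 + 64*t + 200) - 288*t^3 + 436*t^2 + 65*t - 200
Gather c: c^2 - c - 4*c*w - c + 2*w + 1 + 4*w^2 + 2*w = c^2 + c*(-4*w - 2) + 4*w^2 + 4*w + 1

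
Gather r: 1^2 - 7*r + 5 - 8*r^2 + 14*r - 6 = -8*r^2 + 7*r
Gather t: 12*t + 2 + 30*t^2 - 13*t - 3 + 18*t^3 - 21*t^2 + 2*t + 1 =18*t^3 + 9*t^2 + t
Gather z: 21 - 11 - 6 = 4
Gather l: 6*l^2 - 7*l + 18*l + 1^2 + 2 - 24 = 6*l^2 + 11*l - 21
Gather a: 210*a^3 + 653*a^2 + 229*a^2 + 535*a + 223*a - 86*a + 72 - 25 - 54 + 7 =210*a^3 + 882*a^2 + 672*a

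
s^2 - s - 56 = (s - 8)*(s + 7)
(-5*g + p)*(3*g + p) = -15*g^2 - 2*g*p + p^2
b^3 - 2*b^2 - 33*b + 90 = (b - 5)*(b - 3)*(b + 6)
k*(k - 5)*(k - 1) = k^3 - 6*k^2 + 5*k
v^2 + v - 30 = (v - 5)*(v + 6)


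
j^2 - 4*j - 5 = (j - 5)*(j + 1)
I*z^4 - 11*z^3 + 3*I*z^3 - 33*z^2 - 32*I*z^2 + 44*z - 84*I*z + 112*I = (z + 4)*(z + 4*I)*(z + 7*I)*(I*z - I)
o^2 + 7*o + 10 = (o + 2)*(o + 5)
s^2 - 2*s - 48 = (s - 8)*(s + 6)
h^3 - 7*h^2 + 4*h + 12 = (h - 6)*(h - 2)*(h + 1)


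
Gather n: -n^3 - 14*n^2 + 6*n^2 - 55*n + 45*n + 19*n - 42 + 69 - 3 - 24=-n^3 - 8*n^2 + 9*n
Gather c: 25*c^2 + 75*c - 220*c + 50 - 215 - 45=25*c^2 - 145*c - 210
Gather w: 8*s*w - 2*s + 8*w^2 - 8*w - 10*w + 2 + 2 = -2*s + 8*w^2 + w*(8*s - 18) + 4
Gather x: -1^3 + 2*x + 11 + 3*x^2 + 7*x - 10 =3*x^2 + 9*x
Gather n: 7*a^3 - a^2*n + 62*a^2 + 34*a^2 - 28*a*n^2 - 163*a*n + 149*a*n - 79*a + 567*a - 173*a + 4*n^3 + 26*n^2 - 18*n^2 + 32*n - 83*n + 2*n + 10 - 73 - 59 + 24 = 7*a^3 + 96*a^2 + 315*a + 4*n^3 + n^2*(8 - 28*a) + n*(-a^2 - 14*a - 49) - 98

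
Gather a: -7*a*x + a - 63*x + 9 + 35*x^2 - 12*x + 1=a*(1 - 7*x) + 35*x^2 - 75*x + 10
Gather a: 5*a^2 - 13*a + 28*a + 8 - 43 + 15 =5*a^2 + 15*a - 20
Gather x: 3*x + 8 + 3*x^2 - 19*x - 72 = 3*x^2 - 16*x - 64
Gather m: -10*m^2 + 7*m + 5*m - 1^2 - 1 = -10*m^2 + 12*m - 2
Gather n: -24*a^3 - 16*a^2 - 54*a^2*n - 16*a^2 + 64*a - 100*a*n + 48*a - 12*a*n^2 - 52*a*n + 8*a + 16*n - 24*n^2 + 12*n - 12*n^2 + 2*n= -24*a^3 - 32*a^2 + 120*a + n^2*(-12*a - 36) + n*(-54*a^2 - 152*a + 30)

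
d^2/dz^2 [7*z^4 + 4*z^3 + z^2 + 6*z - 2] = 84*z^2 + 24*z + 2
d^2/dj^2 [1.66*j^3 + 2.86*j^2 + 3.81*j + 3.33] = 9.96*j + 5.72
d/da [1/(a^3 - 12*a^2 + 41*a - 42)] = (-3*a^2 + 24*a - 41)/(a^3 - 12*a^2 + 41*a - 42)^2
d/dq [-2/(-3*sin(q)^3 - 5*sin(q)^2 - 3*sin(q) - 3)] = 2*(-10*sin(q) + 9*cos(q)^2 - 12)*cos(q)/(3*sin(q)^3 + 5*sin(q)^2 + 3*sin(q) + 3)^2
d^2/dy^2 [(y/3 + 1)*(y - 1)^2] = 2*y + 2/3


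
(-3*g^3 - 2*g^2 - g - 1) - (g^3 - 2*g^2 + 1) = -4*g^3 - g - 2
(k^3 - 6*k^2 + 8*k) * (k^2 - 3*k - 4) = k^5 - 9*k^4 + 22*k^3 - 32*k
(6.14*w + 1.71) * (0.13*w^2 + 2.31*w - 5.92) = 0.7982*w^3 + 14.4057*w^2 - 32.3987*w - 10.1232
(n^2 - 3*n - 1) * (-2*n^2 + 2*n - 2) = -2*n^4 + 8*n^3 - 6*n^2 + 4*n + 2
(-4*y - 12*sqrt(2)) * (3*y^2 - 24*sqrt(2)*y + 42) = -12*y^3 + 60*sqrt(2)*y^2 + 408*y - 504*sqrt(2)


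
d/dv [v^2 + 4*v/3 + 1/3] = 2*v + 4/3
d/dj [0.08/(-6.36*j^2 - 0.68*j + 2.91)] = (1.0176*j + 0.0544)/(6.36*j^2 + 0.68*j - 2.91)^2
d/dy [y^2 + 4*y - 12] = 2*y + 4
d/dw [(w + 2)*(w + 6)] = 2*w + 8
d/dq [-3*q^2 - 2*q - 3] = -6*q - 2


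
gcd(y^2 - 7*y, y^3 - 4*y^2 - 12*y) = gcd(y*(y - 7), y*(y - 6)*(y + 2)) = y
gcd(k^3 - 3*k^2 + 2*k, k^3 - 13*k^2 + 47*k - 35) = k - 1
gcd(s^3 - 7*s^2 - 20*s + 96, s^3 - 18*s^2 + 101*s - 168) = s^2 - 11*s + 24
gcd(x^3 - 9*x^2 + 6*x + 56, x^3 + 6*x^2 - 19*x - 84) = x - 4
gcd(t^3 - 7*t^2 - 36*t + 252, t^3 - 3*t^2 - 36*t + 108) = t^2 - 36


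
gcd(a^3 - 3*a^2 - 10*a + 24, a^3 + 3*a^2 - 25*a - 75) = a + 3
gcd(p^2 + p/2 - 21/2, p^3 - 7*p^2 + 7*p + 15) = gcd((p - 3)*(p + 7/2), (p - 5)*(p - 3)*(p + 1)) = p - 3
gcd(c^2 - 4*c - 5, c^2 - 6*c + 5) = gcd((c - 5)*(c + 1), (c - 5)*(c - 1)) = c - 5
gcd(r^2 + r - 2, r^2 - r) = r - 1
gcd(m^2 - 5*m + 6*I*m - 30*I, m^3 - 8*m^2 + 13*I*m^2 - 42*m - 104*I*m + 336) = m + 6*I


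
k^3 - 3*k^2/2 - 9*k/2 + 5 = (k - 5/2)*(k - 1)*(k + 2)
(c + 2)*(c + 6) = c^2 + 8*c + 12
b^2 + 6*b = b*(b + 6)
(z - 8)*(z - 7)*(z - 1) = z^3 - 16*z^2 + 71*z - 56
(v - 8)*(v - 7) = v^2 - 15*v + 56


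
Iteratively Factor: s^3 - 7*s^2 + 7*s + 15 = (s + 1)*(s^2 - 8*s + 15) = (s - 5)*(s + 1)*(s - 3)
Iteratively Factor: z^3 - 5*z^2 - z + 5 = (z + 1)*(z^2 - 6*z + 5) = (z - 1)*(z + 1)*(z - 5)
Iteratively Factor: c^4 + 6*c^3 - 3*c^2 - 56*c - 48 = (c - 3)*(c^3 + 9*c^2 + 24*c + 16) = (c - 3)*(c + 4)*(c^2 + 5*c + 4) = (c - 3)*(c + 4)^2*(c + 1)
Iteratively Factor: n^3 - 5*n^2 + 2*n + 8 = (n - 4)*(n^2 - n - 2) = (n - 4)*(n - 2)*(n + 1)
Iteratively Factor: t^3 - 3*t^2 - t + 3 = (t - 3)*(t^2 - 1) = (t - 3)*(t - 1)*(t + 1)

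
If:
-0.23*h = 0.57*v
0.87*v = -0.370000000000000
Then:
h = 1.05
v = -0.43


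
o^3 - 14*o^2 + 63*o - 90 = (o - 6)*(o - 5)*(o - 3)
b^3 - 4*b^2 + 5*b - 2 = (b - 2)*(b - 1)^2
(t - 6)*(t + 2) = t^2 - 4*t - 12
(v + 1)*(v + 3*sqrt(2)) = v^2 + v + 3*sqrt(2)*v + 3*sqrt(2)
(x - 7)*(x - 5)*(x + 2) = x^3 - 10*x^2 + 11*x + 70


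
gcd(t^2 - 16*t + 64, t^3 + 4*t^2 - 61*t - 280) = t - 8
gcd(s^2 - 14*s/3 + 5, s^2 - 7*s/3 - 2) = s - 3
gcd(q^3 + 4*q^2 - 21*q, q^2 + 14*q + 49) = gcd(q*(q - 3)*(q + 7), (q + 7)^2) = q + 7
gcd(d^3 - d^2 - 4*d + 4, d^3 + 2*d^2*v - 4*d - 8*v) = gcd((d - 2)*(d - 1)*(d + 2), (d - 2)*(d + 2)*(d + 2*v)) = d^2 - 4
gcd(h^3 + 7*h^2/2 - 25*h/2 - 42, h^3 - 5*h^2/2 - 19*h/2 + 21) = h^2 - h/2 - 21/2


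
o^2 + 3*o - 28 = (o - 4)*(o + 7)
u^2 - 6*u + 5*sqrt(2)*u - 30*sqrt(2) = (u - 6)*(u + 5*sqrt(2))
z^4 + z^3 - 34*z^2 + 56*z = z*(z - 4)*(z - 2)*(z + 7)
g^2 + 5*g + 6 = (g + 2)*(g + 3)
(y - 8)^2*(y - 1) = y^3 - 17*y^2 + 80*y - 64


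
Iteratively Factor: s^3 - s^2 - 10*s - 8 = (s + 2)*(s^2 - 3*s - 4) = (s - 4)*(s + 2)*(s + 1)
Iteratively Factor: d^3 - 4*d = (d + 2)*(d^2 - 2*d) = d*(d + 2)*(d - 2)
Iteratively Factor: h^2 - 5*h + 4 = (h - 1)*(h - 4)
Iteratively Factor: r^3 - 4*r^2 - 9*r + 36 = (r - 4)*(r^2 - 9) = (r - 4)*(r + 3)*(r - 3)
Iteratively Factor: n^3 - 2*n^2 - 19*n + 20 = (n - 5)*(n^2 + 3*n - 4) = (n - 5)*(n + 4)*(n - 1)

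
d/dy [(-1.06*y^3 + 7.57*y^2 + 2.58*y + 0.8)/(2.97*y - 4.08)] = (-6.2964*y^3 + 35.4573*y^2 - 61.7712*y - 12.9024)/(8.8209*y^2 - 24.2352*y + 16.6464)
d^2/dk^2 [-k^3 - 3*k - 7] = -6*k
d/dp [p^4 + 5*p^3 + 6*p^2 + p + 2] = 4*p^3 + 15*p^2 + 12*p + 1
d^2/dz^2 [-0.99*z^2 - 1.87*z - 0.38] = -1.98000000000000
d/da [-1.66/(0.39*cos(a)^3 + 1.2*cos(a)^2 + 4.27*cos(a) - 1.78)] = (1.9422*sin(a)^2 - 3.984*cos(a) - 9.0304)*sin(a)/(0.39*cos(a)^3 + 1.2*cos(a)^2 + 4.27*cos(a) - 1.78)^2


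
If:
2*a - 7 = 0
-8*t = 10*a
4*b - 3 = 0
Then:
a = 7/2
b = 3/4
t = -35/8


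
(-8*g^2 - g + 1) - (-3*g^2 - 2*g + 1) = -5*g^2 + g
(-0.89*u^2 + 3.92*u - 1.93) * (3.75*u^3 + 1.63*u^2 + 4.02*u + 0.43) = -3.3375*u^5 + 13.2493*u^4 - 4.4257*u^3 + 12.2298*u^2 - 6.073*u - 0.8299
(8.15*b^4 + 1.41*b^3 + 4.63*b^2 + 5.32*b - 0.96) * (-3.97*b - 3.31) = -32.3555*b^5 - 32.5742*b^4 - 23.0482*b^3 - 36.4457*b^2 - 13.798*b + 3.1776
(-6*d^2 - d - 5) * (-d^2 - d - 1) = 6*d^4 + 7*d^3 + 12*d^2 + 6*d + 5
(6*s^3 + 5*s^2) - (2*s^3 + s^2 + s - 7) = 4*s^3 + 4*s^2 - s + 7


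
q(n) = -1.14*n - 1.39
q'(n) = -1.14000000000000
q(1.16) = -2.71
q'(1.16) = -1.14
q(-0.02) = -1.37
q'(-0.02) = -1.14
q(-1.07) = -0.17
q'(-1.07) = -1.14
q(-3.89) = 3.04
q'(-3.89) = -1.14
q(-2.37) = 1.31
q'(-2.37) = -1.14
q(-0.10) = -1.28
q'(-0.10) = -1.14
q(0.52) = -1.98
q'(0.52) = -1.14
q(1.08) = -2.62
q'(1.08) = -1.14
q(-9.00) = 8.87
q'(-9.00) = -1.14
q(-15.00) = 15.71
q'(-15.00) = -1.14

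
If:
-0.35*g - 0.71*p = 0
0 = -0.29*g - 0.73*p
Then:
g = 0.00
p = 0.00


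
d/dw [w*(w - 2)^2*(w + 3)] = 4*w^3 - 3*w^2 - 16*w + 12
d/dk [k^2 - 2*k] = 2*k - 2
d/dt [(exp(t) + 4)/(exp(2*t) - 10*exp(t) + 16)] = (-2*(exp(t) - 5)*(exp(t) + 4) + exp(2*t) - 10*exp(t) + 16)*exp(t)/(exp(2*t) - 10*exp(t) + 16)^2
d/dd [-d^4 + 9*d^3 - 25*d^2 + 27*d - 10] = -4*d^3 + 27*d^2 - 50*d + 27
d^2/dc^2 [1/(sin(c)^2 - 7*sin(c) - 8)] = (-4*sin(c)^3 + 25*sin(c)^2 - 100*sin(c) + 114)/((sin(c) - 8)^3*(sin(c) + 1)^2)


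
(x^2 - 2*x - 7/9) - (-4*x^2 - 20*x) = 5*x^2 + 18*x - 7/9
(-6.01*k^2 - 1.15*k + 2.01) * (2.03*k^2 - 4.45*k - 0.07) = -12.2003*k^4 + 24.41*k^3 + 9.6185*k^2 - 8.864*k - 0.1407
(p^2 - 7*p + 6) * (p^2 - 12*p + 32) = p^4 - 19*p^3 + 122*p^2 - 296*p + 192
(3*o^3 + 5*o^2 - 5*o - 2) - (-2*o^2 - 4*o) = 3*o^3 + 7*o^2 - o - 2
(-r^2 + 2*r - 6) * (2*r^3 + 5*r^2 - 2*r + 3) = -2*r^5 - r^4 - 37*r^2 + 18*r - 18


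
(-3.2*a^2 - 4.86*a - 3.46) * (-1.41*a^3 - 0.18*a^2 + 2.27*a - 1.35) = 4.512*a^5 + 7.4286*a^4 - 1.5106*a^3 - 6.0894*a^2 - 1.2932*a + 4.671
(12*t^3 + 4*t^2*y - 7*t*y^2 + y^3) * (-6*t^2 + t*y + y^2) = -72*t^5 - 12*t^4*y + 58*t^3*y^2 - 9*t^2*y^3 - 6*t*y^4 + y^5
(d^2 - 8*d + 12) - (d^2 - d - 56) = 68 - 7*d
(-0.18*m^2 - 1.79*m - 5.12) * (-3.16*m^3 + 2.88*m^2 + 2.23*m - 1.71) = 0.5688*m^5 + 5.138*m^4 + 10.6226*m^3 - 18.4295*m^2 - 8.3567*m + 8.7552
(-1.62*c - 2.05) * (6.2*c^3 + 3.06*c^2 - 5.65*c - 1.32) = -10.044*c^4 - 17.6672*c^3 + 2.88*c^2 + 13.7209*c + 2.706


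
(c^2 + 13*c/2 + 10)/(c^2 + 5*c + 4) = (c + 5/2)/(c + 1)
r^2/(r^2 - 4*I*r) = r/(r - 4*I)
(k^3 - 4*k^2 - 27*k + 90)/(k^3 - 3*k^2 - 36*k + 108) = (k + 5)/(k + 6)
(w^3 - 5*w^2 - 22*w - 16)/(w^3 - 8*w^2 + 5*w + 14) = (w^2 - 6*w - 16)/(w^2 - 9*w + 14)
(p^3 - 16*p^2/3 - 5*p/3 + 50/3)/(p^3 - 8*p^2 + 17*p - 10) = (p + 5/3)/(p - 1)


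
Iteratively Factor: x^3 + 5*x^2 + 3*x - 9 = (x + 3)*(x^2 + 2*x - 3) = (x + 3)^2*(x - 1)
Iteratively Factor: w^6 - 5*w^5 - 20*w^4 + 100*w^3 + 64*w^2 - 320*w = (w + 4)*(w^5 - 9*w^4 + 16*w^3 + 36*w^2 - 80*w) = (w - 4)*(w + 4)*(w^4 - 5*w^3 - 4*w^2 + 20*w) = (w - 4)*(w + 2)*(w + 4)*(w^3 - 7*w^2 + 10*w) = w*(w - 4)*(w + 2)*(w + 4)*(w^2 - 7*w + 10) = w*(w - 4)*(w - 2)*(w + 2)*(w + 4)*(w - 5)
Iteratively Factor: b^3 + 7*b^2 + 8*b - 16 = (b - 1)*(b^2 + 8*b + 16) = (b - 1)*(b + 4)*(b + 4)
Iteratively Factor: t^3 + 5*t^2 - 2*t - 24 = (t + 4)*(t^2 + t - 6) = (t + 3)*(t + 4)*(t - 2)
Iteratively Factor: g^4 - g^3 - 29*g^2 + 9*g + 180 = (g + 4)*(g^3 - 5*g^2 - 9*g + 45) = (g + 3)*(g + 4)*(g^2 - 8*g + 15) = (g - 3)*(g + 3)*(g + 4)*(g - 5)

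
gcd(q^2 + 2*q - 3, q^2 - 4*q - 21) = q + 3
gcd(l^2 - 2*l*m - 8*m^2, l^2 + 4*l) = 1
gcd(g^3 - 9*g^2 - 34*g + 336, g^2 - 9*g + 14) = g - 7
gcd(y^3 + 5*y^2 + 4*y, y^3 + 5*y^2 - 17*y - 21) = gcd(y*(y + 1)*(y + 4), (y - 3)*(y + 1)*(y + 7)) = y + 1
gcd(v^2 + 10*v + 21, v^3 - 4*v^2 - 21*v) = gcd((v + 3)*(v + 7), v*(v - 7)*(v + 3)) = v + 3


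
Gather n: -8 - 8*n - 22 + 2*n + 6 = -6*n - 24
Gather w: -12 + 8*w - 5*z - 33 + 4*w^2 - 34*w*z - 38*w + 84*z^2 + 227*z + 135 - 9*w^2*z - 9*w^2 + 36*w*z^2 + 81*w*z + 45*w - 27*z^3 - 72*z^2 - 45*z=w^2*(-9*z - 5) + w*(36*z^2 + 47*z + 15) - 27*z^3 + 12*z^2 + 177*z + 90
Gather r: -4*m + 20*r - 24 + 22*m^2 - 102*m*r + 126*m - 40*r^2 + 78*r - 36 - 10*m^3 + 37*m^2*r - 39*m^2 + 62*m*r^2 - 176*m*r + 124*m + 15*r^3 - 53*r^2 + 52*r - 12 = -10*m^3 - 17*m^2 + 246*m + 15*r^3 + r^2*(62*m - 93) + r*(37*m^2 - 278*m + 150) - 72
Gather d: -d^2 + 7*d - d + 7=-d^2 + 6*d + 7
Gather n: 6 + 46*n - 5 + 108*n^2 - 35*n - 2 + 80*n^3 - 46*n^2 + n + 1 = 80*n^3 + 62*n^2 + 12*n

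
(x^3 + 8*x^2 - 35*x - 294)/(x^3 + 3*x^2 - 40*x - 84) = (x + 7)/(x + 2)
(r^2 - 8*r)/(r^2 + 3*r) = (r - 8)/(r + 3)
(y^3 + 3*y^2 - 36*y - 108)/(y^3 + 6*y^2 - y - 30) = (y^2 - 36)/(y^2 + 3*y - 10)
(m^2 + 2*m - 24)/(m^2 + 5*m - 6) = (m - 4)/(m - 1)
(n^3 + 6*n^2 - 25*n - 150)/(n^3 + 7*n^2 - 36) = (n^2 - 25)/(n^2 + n - 6)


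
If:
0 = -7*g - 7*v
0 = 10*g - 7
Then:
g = 7/10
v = -7/10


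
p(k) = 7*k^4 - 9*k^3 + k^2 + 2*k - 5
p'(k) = 28*k^3 - 27*k^2 + 2*k + 2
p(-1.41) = 47.06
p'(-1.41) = -132.99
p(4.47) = 2014.74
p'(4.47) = 1972.27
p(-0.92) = 6.03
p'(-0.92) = -44.50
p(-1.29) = 32.79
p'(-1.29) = -105.62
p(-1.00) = 10.00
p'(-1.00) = -55.00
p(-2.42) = 363.65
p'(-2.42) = -557.79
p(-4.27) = 3032.45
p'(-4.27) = -2678.75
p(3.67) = 840.81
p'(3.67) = 1029.74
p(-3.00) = 808.00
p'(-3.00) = -1003.00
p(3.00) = 334.00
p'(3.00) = 521.00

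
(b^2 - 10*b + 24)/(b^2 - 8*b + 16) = (b - 6)/(b - 4)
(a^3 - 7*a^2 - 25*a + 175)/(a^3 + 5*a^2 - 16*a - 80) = (a^2 - 12*a + 35)/(a^2 - 16)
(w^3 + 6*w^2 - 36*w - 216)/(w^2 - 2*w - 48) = (w^2 - 36)/(w - 8)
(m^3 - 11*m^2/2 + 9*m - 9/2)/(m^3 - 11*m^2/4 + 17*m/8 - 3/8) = 4*(m - 3)/(4*m - 1)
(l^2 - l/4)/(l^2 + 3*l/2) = (4*l - 1)/(2*(2*l + 3))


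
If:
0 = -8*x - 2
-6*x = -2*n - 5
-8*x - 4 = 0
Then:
No Solution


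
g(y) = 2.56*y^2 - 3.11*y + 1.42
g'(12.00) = 58.33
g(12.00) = 332.74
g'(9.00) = 42.97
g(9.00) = 180.79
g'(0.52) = -0.45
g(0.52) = 0.50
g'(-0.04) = -3.31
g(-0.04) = 1.55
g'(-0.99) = -8.18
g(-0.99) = 7.01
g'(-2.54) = -16.11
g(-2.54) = 25.84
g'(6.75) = 31.45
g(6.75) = 97.07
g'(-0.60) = -6.18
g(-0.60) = 4.21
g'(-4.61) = -26.71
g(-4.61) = 70.16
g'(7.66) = 36.11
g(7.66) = 127.81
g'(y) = 5.12*y - 3.11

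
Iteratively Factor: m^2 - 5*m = (m)*(m - 5)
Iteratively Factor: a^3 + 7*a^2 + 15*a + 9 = (a + 1)*(a^2 + 6*a + 9) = (a + 1)*(a + 3)*(a + 3)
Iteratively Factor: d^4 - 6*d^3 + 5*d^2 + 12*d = (d + 1)*(d^3 - 7*d^2 + 12*d) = (d - 3)*(d + 1)*(d^2 - 4*d) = d*(d - 3)*(d + 1)*(d - 4)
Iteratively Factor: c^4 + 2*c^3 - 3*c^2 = (c - 1)*(c^3 + 3*c^2) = c*(c - 1)*(c^2 + 3*c) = c^2*(c - 1)*(c + 3)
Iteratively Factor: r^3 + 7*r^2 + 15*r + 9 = (r + 1)*(r^2 + 6*r + 9) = (r + 1)*(r + 3)*(r + 3)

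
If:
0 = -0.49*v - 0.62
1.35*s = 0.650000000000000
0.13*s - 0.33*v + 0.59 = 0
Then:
No Solution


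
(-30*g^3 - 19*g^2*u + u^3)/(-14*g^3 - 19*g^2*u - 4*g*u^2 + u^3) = (-15*g^2 - 2*g*u + u^2)/(-7*g^2 - 6*g*u + u^2)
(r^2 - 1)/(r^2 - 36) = (r^2 - 1)/(r^2 - 36)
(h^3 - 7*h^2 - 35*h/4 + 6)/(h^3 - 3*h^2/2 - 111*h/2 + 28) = (h + 3/2)/(h + 7)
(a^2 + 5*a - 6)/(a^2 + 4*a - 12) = (a - 1)/(a - 2)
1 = 1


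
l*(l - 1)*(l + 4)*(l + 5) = l^4 + 8*l^3 + 11*l^2 - 20*l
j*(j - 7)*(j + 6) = j^3 - j^2 - 42*j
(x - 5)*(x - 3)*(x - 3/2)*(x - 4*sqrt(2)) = x^4 - 19*x^3/2 - 4*sqrt(2)*x^3 + 27*x^2 + 38*sqrt(2)*x^2 - 108*sqrt(2)*x - 45*x/2 + 90*sqrt(2)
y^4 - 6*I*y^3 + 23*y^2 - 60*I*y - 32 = (y - 8*I)*(y - I)^2*(y + 4*I)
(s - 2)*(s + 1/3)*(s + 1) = s^3 - 2*s^2/3 - 7*s/3 - 2/3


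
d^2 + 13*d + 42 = (d + 6)*(d + 7)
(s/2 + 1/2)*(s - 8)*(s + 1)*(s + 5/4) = s^4/2 - 19*s^3/8 - 45*s^2/4 - 107*s/8 - 5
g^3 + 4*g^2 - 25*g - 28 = (g - 4)*(g + 1)*(g + 7)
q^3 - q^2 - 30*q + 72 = (q - 4)*(q - 3)*(q + 6)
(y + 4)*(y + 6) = y^2 + 10*y + 24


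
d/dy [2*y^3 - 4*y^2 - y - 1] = 6*y^2 - 8*y - 1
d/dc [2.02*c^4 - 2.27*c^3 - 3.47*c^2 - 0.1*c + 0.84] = 8.08*c^3 - 6.81*c^2 - 6.94*c - 0.1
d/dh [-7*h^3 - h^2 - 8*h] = -21*h^2 - 2*h - 8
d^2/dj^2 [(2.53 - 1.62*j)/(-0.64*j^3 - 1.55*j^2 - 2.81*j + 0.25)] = (3.981312*j^5 - 2.793216*j^4 - 38.198876*j^3 - 60.659262*j^2 - 64.77879*j - 39.638916)/(0.262144*j^9 + 1.90464*j^8 + 8.065728*j^7 + 20.141795*j^6 + 33.925587*j^5 + 32.21739*j^4 + 15.774791*j^3 - 5.63145*j^2 + 0.526875*j - 0.015625)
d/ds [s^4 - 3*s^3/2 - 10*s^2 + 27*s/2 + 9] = 4*s^3 - 9*s^2/2 - 20*s + 27/2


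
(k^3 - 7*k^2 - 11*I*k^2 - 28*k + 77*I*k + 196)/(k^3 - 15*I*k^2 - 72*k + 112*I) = (k - 7)/(k - 4*I)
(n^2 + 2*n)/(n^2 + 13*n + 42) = n*(n + 2)/(n^2 + 13*n + 42)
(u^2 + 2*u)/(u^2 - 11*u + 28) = u*(u + 2)/(u^2 - 11*u + 28)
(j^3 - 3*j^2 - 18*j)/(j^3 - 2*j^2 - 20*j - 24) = j*(j + 3)/(j^2 + 4*j + 4)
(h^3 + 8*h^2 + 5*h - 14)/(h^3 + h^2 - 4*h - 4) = (h^2 + 6*h - 7)/(h^2 - h - 2)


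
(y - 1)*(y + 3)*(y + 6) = y^3 + 8*y^2 + 9*y - 18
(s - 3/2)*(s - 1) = s^2 - 5*s/2 + 3/2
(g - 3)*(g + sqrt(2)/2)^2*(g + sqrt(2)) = g^4 - 3*g^3 + 2*sqrt(2)*g^3 - 6*sqrt(2)*g^2 + 5*g^2/2 - 15*g/2 + sqrt(2)*g/2 - 3*sqrt(2)/2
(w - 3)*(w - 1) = w^2 - 4*w + 3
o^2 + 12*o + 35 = (o + 5)*(o + 7)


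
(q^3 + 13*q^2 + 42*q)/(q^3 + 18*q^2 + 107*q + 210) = q/(q + 5)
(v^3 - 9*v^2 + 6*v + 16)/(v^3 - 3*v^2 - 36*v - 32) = (v - 2)/(v + 4)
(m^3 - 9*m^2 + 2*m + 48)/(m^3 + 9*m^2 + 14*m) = (m^2 - 11*m + 24)/(m*(m + 7))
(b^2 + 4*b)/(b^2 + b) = (b + 4)/(b + 1)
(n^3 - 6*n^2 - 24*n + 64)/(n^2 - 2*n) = n - 4 - 32/n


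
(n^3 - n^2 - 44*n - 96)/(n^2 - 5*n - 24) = n + 4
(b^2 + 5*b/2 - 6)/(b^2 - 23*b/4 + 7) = 2*(2*b^2 + 5*b - 12)/(4*b^2 - 23*b + 28)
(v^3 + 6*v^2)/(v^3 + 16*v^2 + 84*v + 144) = v^2/(v^2 + 10*v + 24)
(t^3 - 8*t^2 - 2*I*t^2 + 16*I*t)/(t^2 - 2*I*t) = t - 8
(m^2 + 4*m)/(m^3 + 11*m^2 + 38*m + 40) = m/(m^2 + 7*m + 10)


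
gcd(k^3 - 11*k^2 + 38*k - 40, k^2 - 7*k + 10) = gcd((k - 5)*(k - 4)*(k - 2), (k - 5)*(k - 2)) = k^2 - 7*k + 10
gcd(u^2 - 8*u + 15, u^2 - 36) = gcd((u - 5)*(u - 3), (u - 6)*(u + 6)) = 1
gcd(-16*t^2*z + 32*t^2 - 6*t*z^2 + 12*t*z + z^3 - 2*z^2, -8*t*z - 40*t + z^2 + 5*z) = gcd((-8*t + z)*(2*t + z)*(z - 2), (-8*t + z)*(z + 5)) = -8*t + z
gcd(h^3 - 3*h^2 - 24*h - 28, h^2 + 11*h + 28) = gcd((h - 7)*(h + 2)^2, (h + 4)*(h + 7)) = 1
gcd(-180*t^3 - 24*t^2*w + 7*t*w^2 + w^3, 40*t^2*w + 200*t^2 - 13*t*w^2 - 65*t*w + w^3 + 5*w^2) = 5*t - w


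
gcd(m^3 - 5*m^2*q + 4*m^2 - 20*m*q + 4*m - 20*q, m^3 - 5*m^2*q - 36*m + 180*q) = -m + 5*q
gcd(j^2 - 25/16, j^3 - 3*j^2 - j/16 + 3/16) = 1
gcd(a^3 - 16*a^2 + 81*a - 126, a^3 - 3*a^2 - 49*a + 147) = a^2 - 10*a + 21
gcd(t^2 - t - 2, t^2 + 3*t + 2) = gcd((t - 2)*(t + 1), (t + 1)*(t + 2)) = t + 1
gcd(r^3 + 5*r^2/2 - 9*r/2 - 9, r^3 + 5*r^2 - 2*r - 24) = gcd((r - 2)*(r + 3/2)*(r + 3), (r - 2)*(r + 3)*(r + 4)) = r^2 + r - 6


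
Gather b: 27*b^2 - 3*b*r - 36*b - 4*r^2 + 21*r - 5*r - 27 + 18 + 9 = 27*b^2 + b*(-3*r - 36) - 4*r^2 + 16*r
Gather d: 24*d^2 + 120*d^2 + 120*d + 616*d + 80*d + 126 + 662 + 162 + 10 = 144*d^2 + 816*d + 960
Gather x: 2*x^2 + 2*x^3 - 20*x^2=2*x^3 - 18*x^2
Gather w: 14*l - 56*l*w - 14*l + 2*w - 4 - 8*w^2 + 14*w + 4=-8*w^2 + w*(16 - 56*l)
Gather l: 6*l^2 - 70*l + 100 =6*l^2 - 70*l + 100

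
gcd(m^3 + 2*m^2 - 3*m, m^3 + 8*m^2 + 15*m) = m^2 + 3*m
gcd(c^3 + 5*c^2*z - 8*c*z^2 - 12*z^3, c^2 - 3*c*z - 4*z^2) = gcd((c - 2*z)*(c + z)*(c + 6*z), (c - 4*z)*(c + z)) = c + z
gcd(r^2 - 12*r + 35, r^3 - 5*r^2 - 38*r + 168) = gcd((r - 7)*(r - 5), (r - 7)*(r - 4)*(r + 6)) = r - 7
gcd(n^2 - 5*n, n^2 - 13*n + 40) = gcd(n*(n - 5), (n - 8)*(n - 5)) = n - 5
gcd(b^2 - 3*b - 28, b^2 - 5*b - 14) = b - 7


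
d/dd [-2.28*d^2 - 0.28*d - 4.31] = -4.56*d - 0.28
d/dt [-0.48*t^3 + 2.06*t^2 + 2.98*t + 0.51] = -1.44*t^2 + 4.12*t + 2.98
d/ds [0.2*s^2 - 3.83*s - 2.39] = 0.4*s - 3.83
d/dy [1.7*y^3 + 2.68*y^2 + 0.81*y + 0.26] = 5.1*y^2 + 5.36*y + 0.81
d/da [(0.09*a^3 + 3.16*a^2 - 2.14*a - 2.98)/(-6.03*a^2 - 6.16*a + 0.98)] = (-0.5427*a^4 - 1.1088*a^3 - 32.1052*a^2 - 29.7452*a - 20.454)/(36.3609*a^4 + 74.2896*a^3 + 26.1268*a^2 - 12.0736*a + 0.9604)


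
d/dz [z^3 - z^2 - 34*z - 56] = 3*z^2 - 2*z - 34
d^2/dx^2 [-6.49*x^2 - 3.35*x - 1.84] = -12.9800000000000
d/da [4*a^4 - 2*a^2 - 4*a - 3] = 16*a^3 - 4*a - 4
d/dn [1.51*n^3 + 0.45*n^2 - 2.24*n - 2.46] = 4.53*n^2 + 0.9*n - 2.24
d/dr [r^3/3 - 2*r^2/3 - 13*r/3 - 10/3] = r^2 - 4*r/3 - 13/3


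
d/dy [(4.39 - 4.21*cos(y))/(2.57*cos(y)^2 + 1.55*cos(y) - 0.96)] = (-10.8197*cos(y)^2 + 22.5646*cos(y) + 2.7629)*sin(y)/(6.6049*cos(y)^4 + 7.967*cos(y)^3 - 2.5319*cos(y)^2 - 2.976*cos(y) + 0.9216)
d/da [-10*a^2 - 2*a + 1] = -20*a - 2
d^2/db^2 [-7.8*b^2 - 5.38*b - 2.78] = -15.6000000000000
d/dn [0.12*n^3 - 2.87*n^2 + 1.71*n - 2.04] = 0.36*n^2 - 5.74*n + 1.71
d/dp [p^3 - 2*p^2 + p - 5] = 3*p^2 - 4*p + 1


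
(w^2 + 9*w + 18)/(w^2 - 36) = (w + 3)/(w - 6)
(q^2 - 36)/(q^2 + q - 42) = (q + 6)/(q + 7)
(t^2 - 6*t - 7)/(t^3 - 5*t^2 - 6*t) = (t - 7)/(t*(t - 6))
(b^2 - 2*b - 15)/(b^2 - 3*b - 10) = (b + 3)/(b + 2)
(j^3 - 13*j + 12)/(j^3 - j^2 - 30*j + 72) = (j^2 + 3*j - 4)/(j^2 + 2*j - 24)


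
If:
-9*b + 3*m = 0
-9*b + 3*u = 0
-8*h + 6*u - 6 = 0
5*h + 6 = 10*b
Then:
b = -9/5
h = -24/5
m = -27/5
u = -27/5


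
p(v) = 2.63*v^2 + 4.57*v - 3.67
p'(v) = 5.26*v + 4.57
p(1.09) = 4.44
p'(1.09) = 10.30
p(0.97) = 3.24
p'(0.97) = 9.67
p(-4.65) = 31.95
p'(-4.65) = -19.89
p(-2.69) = 3.07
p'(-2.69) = -9.58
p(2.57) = 25.45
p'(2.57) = 18.09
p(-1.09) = -5.53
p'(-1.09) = -1.16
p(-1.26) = -5.25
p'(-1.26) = -2.06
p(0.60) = 0.02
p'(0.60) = 7.73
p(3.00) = 33.71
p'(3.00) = 20.35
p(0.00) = -3.67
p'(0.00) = 4.57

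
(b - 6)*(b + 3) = b^2 - 3*b - 18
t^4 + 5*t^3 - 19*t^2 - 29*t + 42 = (t - 3)*(t - 1)*(t + 2)*(t + 7)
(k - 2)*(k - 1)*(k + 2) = k^3 - k^2 - 4*k + 4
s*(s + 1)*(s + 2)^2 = s^4 + 5*s^3 + 8*s^2 + 4*s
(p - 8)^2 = p^2 - 16*p + 64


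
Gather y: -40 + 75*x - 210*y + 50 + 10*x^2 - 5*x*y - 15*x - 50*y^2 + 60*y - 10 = 10*x^2 + 60*x - 50*y^2 + y*(-5*x - 150)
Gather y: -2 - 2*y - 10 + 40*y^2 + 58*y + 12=40*y^2 + 56*y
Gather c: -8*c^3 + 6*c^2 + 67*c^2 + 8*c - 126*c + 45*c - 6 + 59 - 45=-8*c^3 + 73*c^2 - 73*c + 8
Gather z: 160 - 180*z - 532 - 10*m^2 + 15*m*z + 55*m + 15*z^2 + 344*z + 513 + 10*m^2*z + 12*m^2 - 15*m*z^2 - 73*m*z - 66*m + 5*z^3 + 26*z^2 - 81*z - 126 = 2*m^2 - 11*m + 5*z^3 + z^2*(41 - 15*m) + z*(10*m^2 - 58*m + 83) + 15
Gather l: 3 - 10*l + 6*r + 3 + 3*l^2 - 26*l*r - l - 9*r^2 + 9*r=3*l^2 + l*(-26*r - 11) - 9*r^2 + 15*r + 6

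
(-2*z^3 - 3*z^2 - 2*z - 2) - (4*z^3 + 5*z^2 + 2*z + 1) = -6*z^3 - 8*z^2 - 4*z - 3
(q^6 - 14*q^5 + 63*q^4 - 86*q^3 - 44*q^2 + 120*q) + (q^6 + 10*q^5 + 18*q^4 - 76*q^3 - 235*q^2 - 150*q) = 2*q^6 - 4*q^5 + 81*q^4 - 162*q^3 - 279*q^2 - 30*q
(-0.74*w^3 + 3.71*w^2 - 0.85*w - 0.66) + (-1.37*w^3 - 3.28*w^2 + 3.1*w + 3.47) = -2.11*w^3 + 0.43*w^2 + 2.25*w + 2.81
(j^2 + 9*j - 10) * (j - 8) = j^3 + j^2 - 82*j + 80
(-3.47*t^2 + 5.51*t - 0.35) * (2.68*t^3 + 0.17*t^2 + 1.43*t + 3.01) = -9.2996*t^5 + 14.1769*t^4 - 4.9634*t^3 - 2.6249*t^2 + 16.0846*t - 1.0535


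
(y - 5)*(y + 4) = y^2 - y - 20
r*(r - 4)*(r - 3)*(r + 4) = r^4 - 3*r^3 - 16*r^2 + 48*r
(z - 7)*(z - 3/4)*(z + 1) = z^3 - 27*z^2/4 - 5*z/2 + 21/4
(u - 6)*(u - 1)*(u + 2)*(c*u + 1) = c*u^4 - 5*c*u^3 - 8*c*u^2 + 12*c*u + u^3 - 5*u^2 - 8*u + 12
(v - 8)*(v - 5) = v^2 - 13*v + 40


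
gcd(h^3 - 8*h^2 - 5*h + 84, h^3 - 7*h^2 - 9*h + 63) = h^2 - 4*h - 21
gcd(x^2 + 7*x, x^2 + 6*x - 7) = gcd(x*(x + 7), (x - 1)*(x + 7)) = x + 7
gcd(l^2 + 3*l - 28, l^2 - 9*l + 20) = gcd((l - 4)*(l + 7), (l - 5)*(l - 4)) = l - 4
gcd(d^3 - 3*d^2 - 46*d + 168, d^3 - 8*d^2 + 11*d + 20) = d - 4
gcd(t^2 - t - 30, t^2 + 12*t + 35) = t + 5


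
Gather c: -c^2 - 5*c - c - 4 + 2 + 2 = -c^2 - 6*c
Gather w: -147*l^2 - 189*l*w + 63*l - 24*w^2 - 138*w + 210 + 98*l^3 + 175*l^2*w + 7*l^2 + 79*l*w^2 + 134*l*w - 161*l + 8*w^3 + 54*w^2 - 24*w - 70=98*l^3 - 140*l^2 - 98*l + 8*w^3 + w^2*(79*l + 30) + w*(175*l^2 - 55*l - 162) + 140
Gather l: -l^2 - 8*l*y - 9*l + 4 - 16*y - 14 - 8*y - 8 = -l^2 + l*(-8*y - 9) - 24*y - 18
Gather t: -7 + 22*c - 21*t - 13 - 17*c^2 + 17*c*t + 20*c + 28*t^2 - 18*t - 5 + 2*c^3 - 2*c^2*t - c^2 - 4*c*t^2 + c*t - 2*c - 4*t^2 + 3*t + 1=2*c^3 - 18*c^2 + 40*c + t^2*(24 - 4*c) + t*(-2*c^2 + 18*c - 36) - 24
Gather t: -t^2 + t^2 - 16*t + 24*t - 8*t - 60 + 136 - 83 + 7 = 0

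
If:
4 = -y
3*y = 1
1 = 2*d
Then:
No Solution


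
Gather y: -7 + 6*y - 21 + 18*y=24*y - 28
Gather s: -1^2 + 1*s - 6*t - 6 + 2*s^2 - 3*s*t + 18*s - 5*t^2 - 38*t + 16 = 2*s^2 + s*(19 - 3*t) - 5*t^2 - 44*t + 9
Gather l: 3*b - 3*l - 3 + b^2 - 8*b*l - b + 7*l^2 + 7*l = b^2 + 2*b + 7*l^2 + l*(4 - 8*b) - 3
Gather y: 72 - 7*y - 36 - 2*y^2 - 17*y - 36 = -2*y^2 - 24*y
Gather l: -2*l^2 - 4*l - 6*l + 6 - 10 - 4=-2*l^2 - 10*l - 8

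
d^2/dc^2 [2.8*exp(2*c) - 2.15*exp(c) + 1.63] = (11.2*exp(c) - 2.15)*exp(c)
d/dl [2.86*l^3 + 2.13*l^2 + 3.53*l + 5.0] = 8.58*l^2 + 4.26*l + 3.53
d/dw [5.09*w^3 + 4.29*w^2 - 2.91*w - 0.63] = 15.27*w^2 + 8.58*w - 2.91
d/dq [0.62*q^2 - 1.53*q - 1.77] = 1.24*q - 1.53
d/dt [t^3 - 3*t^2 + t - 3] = 3*t^2 - 6*t + 1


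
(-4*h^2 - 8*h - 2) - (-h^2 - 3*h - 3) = -3*h^2 - 5*h + 1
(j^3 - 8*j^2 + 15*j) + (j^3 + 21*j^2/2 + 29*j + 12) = 2*j^3 + 5*j^2/2 + 44*j + 12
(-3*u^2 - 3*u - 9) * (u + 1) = -3*u^3 - 6*u^2 - 12*u - 9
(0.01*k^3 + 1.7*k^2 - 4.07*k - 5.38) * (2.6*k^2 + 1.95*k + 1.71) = 0.026*k^5 + 4.4395*k^4 - 7.2499*k^3 - 19.0175*k^2 - 17.4507*k - 9.1998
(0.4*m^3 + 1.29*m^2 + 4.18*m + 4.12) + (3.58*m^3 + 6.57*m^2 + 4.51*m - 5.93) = 3.98*m^3 + 7.86*m^2 + 8.69*m - 1.81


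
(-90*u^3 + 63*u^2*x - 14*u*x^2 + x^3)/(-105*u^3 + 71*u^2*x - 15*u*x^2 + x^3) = (-6*u + x)/(-7*u + x)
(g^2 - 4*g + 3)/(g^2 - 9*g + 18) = (g - 1)/(g - 6)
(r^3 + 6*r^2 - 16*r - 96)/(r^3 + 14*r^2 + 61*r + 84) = (r^2 + 2*r - 24)/(r^2 + 10*r + 21)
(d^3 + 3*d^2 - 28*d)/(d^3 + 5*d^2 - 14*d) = (d - 4)/(d - 2)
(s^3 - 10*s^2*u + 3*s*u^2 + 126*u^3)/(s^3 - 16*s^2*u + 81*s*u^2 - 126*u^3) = (s + 3*u)/(s - 3*u)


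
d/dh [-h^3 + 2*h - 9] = 2 - 3*h^2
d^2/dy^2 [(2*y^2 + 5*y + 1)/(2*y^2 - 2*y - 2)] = (7*y^3 + 9*y^2 + 12*y - 1)/(y^6 - 3*y^5 + 5*y^3 - 3*y - 1)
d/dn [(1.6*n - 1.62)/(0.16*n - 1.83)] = (4.883904 - 0.427008*n)/(0.16*n - 1.83)^3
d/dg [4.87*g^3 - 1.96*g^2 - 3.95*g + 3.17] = 14.61*g^2 - 3.92*g - 3.95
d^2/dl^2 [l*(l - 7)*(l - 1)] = 6*l - 16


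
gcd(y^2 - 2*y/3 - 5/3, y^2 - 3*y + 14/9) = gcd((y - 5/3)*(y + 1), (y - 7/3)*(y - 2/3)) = 1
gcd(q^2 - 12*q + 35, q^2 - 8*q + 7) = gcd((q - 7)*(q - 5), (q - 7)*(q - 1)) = q - 7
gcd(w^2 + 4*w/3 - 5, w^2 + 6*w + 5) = 1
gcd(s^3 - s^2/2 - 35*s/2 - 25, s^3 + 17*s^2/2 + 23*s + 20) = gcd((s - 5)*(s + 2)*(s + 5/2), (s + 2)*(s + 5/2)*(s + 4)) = s^2 + 9*s/2 + 5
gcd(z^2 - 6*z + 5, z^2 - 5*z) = z - 5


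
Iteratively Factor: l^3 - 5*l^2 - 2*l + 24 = (l + 2)*(l^2 - 7*l + 12) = (l - 4)*(l + 2)*(l - 3)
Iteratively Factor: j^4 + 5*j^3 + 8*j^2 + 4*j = (j + 1)*(j^3 + 4*j^2 + 4*j) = (j + 1)*(j + 2)*(j^2 + 2*j) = (j + 1)*(j + 2)^2*(j)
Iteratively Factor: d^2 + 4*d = (d + 4)*(d)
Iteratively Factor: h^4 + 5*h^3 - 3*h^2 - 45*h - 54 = (h + 2)*(h^3 + 3*h^2 - 9*h - 27) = (h + 2)*(h + 3)*(h^2 - 9) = (h - 3)*(h + 2)*(h + 3)*(h + 3)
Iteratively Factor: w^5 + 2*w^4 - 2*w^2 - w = (w - 1)*(w^4 + 3*w^3 + 3*w^2 + w) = (w - 1)*(w + 1)*(w^3 + 2*w^2 + w) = (w - 1)*(w + 1)^2*(w^2 + w) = (w - 1)*(w + 1)^3*(w)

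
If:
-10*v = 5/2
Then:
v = -1/4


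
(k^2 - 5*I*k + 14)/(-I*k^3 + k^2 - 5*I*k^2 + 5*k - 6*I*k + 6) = (I*k^2 + 5*k + 14*I)/(k^3 + k^2*(5 + I) + k*(6 + 5*I) + 6*I)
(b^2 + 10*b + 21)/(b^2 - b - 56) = (b + 3)/(b - 8)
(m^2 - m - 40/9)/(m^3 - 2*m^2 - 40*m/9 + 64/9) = (3*m + 5)/(3*m^2 + 2*m - 8)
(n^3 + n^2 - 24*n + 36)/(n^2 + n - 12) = (n^2 + 4*n - 12)/(n + 4)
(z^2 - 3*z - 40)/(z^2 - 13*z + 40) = (z + 5)/(z - 5)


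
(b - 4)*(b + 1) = b^2 - 3*b - 4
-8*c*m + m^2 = m*(-8*c + m)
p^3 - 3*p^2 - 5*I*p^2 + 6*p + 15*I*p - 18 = (p - 3)*(p - 6*I)*(p + I)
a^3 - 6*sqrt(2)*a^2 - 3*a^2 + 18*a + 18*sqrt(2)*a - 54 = (a - 3)*(a - 3*sqrt(2))^2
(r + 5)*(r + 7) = r^2 + 12*r + 35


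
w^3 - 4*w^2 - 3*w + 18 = (w - 3)^2*(w + 2)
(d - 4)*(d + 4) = d^2 - 16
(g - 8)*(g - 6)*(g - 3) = g^3 - 17*g^2 + 90*g - 144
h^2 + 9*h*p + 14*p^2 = (h + 2*p)*(h + 7*p)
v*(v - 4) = v^2 - 4*v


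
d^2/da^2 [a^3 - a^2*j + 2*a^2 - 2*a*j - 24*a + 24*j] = 6*a - 2*j + 4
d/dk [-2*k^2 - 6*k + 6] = -4*k - 6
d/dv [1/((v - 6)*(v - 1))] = (7 - 2*v)/(v^4 - 14*v^3 + 61*v^2 - 84*v + 36)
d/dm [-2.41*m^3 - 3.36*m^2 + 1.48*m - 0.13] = -7.23*m^2 - 6.72*m + 1.48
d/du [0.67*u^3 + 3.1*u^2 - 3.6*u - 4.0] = 2.01*u^2 + 6.2*u - 3.6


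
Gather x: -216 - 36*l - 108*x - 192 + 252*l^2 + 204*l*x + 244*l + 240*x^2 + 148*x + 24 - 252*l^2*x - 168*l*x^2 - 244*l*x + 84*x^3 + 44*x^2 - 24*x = 252*l^2 + 208*l + 84*x^3 + x^2*(284 - 168*l) + x*(-252*l^2 - 40*l + 16) - 384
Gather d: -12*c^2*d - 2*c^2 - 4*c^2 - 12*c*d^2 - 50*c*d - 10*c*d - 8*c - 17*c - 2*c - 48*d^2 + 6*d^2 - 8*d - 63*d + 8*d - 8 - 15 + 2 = -6*c^2 - 27*c + d^2*(-12*c - 42) + d*(-12*c^2 - 60*c - 63) - 21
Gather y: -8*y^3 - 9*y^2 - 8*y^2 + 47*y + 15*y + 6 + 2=-8*y^3 - 17*y^2 + 62*y + 8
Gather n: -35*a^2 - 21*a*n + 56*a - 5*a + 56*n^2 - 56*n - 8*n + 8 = -35*a^2 + 51*a + 56*n^2 + n*(-21*a - 64) + 8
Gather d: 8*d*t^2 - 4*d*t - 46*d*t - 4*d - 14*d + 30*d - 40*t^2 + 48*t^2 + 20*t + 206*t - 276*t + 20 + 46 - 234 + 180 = d*(8*t^2 - 50*t + 12) + 8*t^2 - 50*t + 12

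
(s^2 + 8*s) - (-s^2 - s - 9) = 2*s^2 + 9*s + 9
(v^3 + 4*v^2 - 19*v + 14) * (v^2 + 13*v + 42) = v^5 + 17*v^4 + 75*v^3 - 65*v^2 - 616*v + 588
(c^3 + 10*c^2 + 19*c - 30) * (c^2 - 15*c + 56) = c^5 - 5*c^4 - 75*c^3 + 245*c^2 + 1514*c - 1680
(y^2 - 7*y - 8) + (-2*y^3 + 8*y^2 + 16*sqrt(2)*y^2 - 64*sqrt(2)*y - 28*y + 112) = -2*y^3 + 9*y^2 + 16*sqrt(2)*y^2 - 64*sqrt(2)*y - 35*y + 104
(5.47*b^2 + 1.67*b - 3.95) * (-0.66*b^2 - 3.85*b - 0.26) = -3.6102*b^4 - 22.1617*b^3 - 5.2447*b^2 + 14.7733*b + 1.027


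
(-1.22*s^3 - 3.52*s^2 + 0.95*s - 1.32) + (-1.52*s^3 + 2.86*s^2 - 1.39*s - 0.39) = -2.74*s^3 - 0.66*s^2 - 0.44*s - 1.71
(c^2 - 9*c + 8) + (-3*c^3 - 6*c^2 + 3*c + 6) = -3*c^3 - 5*c^2 - 6*c + 14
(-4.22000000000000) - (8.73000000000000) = -12.9500000000000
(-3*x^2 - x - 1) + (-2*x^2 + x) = -5*x^2 - 1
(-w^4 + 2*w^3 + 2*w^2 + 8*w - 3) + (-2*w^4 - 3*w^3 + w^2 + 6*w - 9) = -3*w^4 - w^3 + 3*w^2 + 14*w - 12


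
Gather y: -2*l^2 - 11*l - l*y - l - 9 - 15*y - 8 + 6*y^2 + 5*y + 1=-2*l^2 - 12*l + 6*y^2 + y*(-l - 10) - 16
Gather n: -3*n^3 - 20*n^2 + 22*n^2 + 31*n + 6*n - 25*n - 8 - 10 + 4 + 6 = -3*n^3 + 2*n^2 + 12*n - 8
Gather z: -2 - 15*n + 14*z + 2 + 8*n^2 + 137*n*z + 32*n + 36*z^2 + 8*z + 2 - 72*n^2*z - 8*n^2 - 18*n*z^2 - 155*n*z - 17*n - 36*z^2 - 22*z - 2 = -18*n*z^2 + z*(-72*n^2 - 18*n)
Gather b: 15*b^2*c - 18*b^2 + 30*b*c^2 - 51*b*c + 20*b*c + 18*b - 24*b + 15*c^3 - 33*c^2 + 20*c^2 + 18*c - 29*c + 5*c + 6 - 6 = b^2*(15*c - 18) + b*(30*c^2 - 31*c - 6) + 15*c^3 - 13*c^2 - 6*c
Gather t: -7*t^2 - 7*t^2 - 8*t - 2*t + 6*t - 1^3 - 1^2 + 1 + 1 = -14*t^2 - 4*t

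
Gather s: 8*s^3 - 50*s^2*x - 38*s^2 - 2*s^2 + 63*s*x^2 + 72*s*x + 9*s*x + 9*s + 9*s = 8*s^3 + s^2*(-50*x - 40) + s*(63*x^2 + 81*x + 18)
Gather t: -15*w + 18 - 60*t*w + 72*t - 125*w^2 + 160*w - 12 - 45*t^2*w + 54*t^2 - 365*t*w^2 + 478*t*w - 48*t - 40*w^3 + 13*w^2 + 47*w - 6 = t^2*(54 - 45*w) + t*(-365*w^2 + 418*w + 24) - 40*w^3 - 112*w^2 + 192*w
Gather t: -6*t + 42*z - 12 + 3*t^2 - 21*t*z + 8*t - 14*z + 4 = 3*t^2 + t*(2 - 21*z) + 28*z - 8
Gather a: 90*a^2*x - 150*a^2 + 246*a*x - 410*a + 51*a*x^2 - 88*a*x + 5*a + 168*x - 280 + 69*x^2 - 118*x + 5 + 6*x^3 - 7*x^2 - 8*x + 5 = a^2*(90*x - 150) + a*(51*x^2 + 158*x - 405) + 6*x^3 + 62*x^2 + 42*x - 270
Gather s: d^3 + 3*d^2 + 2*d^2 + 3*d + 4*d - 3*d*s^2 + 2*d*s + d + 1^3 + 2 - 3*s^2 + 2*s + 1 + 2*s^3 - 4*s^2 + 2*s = d^3 + 5*d^2 + 8*d + 2*s^3 + s^2*(-3*d - 7) + s*(2*d + 4) + 4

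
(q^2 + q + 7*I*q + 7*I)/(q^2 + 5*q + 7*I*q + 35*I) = (q + 1)/(q + 5)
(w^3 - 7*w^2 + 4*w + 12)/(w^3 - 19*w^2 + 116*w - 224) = (w^3 - 7*w^2 + 4*w + 12)/(w^3 - 19*w^2 + 116*w - 224)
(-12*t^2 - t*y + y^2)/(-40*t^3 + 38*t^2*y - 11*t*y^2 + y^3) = (3*t + y)/(10*t^2 - 7*t*y + y^2)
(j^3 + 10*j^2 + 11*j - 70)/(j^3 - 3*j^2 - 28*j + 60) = (j + 7)/(j - 6)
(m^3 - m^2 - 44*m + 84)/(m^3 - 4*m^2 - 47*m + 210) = (m - 2)/(m - 5)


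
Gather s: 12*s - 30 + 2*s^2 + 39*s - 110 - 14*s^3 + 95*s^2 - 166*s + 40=-14*s^3 + 97*s^2 - 115*s - 100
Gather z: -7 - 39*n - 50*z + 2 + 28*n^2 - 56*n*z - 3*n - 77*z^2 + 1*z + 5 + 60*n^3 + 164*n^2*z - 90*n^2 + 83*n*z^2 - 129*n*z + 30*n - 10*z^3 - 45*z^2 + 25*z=60*n^3 - 62*n^2 - 12*n - 10*z^3 + z^2*(83*n - 122) + z*(164*n^2 - 185*n - 24)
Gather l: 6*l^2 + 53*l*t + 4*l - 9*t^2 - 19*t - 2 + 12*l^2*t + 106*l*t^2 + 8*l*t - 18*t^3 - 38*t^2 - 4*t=l^2*(12*t + 6) + l*(106*t^2 + 61*t + 4) - 18*t^3 - 47*t^2 - 23*t - 2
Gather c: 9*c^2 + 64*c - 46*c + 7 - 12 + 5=9*c^2 + 18*c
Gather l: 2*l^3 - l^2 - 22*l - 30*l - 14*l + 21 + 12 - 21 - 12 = 2*l^3 - l^2 - 66*l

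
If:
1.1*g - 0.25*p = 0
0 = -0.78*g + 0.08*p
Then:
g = 0.00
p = 0.00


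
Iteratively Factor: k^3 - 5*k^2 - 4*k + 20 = (k - 2)*(k^2 - 3*k - 10) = (k - 5)*(k - 2)*(k + 2)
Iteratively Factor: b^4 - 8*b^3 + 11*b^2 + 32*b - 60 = (b - 3)*(b^3 - 5*b^2 - 4*b + 20) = (b - 3)*(b + 2)*(b^2 - 7*b + 10) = (b - 3)*(b - 2)*(b + 2)*(b - 5)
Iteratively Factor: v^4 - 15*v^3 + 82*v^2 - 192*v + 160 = (v - 5)*(v^3 - 10*v^2 + 32*v - 32) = (v - 5)*(v - 4)*(v^2 - 6*v + 8) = (v - 5)*(v - 4)^2*(v - 2)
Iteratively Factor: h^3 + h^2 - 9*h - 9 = (h - 3)*(h^2 + 4*h + 3) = (h - 3)*(h + 1)*(h + 3)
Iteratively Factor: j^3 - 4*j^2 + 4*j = (j - 2)*(j^2 - 2*j) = j*(j - 2)*(j - 2)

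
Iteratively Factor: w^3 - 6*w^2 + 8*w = (w)*(w^2 - 6*w + 8) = w*(w - 2)*(w - 4)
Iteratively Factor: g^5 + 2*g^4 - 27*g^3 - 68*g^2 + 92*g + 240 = (g + 4)*(g^4 - 2*g^3 - 19*g^2 + 8*g + 60) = (g + 3)*(g + 4)*(g^3 - 5*g^2 - 4*g + 20) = (g - 2)*(g + 3)*(g + 4)*(g^2 - 3*g - 10) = (g - 2)*(g + 2)*(g + 3)*(g + 4)*(g - 5)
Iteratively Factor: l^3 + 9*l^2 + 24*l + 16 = (l + 4)*(l^2 + 5*l + 4) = (l + 4)^2*(l + 1)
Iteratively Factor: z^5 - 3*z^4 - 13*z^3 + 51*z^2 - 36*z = (z - 3)*(z^4 - 13*z^2 + 12*z) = (z - 3)^2*(z^3 + 3*z^2 - 4*z) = (z - 3)^2*(z - 1)*(z^2 + 4*z) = z*(z - 3)^2*(z - 1)*(z + 4)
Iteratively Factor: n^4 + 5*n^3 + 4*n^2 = (n)*(n^3 + 5*n^2 + 4*n) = n*(n + 1)*(n^2 + 4*n) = n^2*(n + 1)*(n + 4)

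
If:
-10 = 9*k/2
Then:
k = -20/9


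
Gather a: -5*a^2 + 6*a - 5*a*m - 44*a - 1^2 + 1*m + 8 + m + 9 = -5*a^2 + a*(-5*m - 38) + 2*m + 16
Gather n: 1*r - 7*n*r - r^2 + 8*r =-7*n*r - r^2 + 9*r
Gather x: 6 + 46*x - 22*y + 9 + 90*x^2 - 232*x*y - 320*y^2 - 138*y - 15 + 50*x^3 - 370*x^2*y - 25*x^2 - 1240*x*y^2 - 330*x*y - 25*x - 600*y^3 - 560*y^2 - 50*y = 50*x^3 + x^2*(65 - 370*y) + x*(-1240*y^2 - 562*y + 21) - 600*y^3 - 880*y^2 - 210*y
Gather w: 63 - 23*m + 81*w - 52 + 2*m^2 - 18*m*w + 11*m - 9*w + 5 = 2*m^2 - 12*m + w*(72 - 18*m) + 16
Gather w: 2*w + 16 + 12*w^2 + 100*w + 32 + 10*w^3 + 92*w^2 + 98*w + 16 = 10*w^3 + 104*w^2 + 200*w + 64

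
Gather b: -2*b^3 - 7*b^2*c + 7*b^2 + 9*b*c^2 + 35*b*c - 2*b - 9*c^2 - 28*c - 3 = -2*b^3 + b^2*(7 - 7*c) + b*(9*c^2 + 35*c - 2) - 9*c^2 - 28*c - 3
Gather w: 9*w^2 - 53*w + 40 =9*w^2 - 53*w + 40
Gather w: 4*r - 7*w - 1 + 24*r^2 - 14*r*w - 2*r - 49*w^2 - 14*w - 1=24*r^2 + 2*r - 49*w^2 + w*(-14*r - 21) - 2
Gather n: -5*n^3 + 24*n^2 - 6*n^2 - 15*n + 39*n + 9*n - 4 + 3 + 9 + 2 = -5*n^3 + 18*n^2 + 33*n + 10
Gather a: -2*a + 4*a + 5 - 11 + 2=2*a - 4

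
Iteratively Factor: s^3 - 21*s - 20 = (s + 4)*(s^2 - 4*s - 5) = (s - 5)*(s + 4)*(s + 1)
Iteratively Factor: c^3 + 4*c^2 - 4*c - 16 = (c + 2)*(c^2 + 2*c - 8) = (c - 2)*(c + 2)*(c + 4)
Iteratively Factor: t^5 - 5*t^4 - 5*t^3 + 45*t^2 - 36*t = (t - 4)*(t^4 - t^3 - 9*t^2 + 9*t) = (t - 4)*(t - 1)*(t^3 - 9*t) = (t - 4)*(t - 3)*(t - 1)*(t^2 + 3*t) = t*(t - 4)*(t - 3)*(t - 1)*(t + 3)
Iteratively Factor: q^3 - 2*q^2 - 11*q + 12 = (q - 1)*(q^2 - q - 12) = (q - 4)*(q - 1)*(q + 3)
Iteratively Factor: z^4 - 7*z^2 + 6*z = (z)*(z^3 - 7*z + 6) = z*(z - 1)*(z^2 + z - 6) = z*(z - 1)*(z + 3)*(z - 2)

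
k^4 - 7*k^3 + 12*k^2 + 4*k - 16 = (k - 4)*(k - 2)^2*(k + 1)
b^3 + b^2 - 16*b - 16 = (b - 4)*(b + 1)*(b + 4)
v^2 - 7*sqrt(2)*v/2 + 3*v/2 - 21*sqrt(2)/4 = (v + 3/2)*(v - 7*sqrt(2)/2)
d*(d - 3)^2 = d^3 - 6*d^2 + 9*d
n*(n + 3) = n^2 + 3*n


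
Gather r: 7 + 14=21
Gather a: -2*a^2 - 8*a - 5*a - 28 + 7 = -2*a^2 - 13*a - 21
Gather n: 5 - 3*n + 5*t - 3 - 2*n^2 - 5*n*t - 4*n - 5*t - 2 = -2*n^2 + n*(-5*t - 7)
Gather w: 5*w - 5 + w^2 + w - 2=w^2 + 6*w - 7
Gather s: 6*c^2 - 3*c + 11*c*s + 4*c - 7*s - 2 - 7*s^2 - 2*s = 6*c^2 + c - 7*s^2 + s*(11*c - 9) - 2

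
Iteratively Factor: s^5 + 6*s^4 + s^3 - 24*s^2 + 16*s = (s - 1)*(s^4 + 7*s^3 + 8*s^2 - 16*s) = s*(s - 1)*(s^3 + 7*s^2 + 8*s - 16) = s*(s - 1)*(s + 4)*(s^2 + 3*s - 4) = s*(s - 1)*(s + 4)^2*(s - 1)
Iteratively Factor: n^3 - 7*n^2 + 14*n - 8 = (n - 4)*(n^2 - 3*n + 2) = (n - 4)*(n - 2)*(n - 1)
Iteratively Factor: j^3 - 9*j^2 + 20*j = (j - 4)*(j^2 - 5*j) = (j - 5)*(j - 4)*(j)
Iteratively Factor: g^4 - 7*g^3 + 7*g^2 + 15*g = (g - 3)*(g^3 - 4*g^2 - 5*g) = (g - 3)*(g + 1)*(g^2 - 5*g) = (g - 5)*(g - 3)*(g + 1)*(g)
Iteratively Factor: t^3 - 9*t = (t - 3)*(t^2 + 3*t) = t*(t - 3)*(t + 3)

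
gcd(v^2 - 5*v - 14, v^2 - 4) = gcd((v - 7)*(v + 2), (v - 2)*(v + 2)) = v + 2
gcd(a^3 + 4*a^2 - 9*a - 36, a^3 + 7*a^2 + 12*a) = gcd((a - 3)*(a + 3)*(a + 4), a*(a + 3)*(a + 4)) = a^2 + 7*a + 12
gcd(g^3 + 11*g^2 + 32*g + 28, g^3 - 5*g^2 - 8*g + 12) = g + 2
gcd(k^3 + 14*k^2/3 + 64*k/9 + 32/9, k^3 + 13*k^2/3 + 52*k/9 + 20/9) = k + 2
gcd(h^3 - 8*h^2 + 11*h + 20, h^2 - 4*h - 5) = h^2 - 4*h - 5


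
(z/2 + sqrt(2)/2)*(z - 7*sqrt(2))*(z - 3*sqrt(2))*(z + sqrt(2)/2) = z^4/2 - 17*sqrt(2)*z^3/4 + 13*z^2/2 + 53*sqrt(2)*z/2 + 21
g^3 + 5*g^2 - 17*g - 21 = (g - 3)*(g + 1)*(g + 7)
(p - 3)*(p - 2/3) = p^2 - 11*p/3 + 2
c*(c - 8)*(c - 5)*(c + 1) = c^4 - 12*c^3 + 27*c^2 + 40*c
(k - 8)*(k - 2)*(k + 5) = k^3 - 5*k^2 - 34*k + 80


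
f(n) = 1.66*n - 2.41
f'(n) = 1.66000000000000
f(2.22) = 1.28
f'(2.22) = 1.66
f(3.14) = 2.80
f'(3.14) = 1.66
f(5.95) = 7.47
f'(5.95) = 1.66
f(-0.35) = -2.99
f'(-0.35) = 1.66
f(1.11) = -0.57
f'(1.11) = 1.66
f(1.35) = -0.17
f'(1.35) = 1.66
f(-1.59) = -5.05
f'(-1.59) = 1.66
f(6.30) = 8.05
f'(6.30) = 1.66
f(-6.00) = -12.37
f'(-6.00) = 1.66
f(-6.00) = -12.37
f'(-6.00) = 1.66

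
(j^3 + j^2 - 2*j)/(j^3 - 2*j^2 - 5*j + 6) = j/(j - 3)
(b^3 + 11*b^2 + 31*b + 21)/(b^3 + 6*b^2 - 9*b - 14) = (b + 3)/(b - 2)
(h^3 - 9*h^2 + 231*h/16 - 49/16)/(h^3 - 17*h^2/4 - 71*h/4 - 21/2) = (16*h^2 - 32*h + 7)/(4*(4*h^2 + 11*h + 6))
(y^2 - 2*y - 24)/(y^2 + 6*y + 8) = (y - 6)/(y + 2)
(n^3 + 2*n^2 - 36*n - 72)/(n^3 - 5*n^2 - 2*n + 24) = (n^2 - 36)/(n^2 - 7*n + 12)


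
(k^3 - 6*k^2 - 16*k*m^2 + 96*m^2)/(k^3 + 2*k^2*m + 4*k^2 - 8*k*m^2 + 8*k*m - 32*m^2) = (k^2 - 4*k*m - 6*k + 24*m)/(k^2 - 2*k*m + 4*k - 8*m)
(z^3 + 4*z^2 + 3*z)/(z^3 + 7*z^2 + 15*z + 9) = z/(z + 3)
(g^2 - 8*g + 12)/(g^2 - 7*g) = (g^2 - 8*g + 12)/(g*(g - 7))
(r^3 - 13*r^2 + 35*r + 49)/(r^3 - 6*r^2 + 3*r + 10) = (r^2 - 14*r + 49)/(r^2 - 7*r + 10)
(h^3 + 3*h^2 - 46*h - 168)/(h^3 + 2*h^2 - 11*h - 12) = (h^2 - h - 42)/(h^2 - 2*h - 3)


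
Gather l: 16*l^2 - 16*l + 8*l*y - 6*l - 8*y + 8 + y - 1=16*l^2 + l*(8*y - 22) - 7*y + 7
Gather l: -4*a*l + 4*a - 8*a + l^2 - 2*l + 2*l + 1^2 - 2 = -4*a*l - 4*a + l^2 - 1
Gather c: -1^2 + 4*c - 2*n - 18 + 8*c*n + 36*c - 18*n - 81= c*(8*n + 40) - 20*n - 100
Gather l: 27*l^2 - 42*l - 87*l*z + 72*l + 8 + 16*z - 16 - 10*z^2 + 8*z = 27*l^2 + l*(30 - 87*z) - 10*z^2 + 24*z - 8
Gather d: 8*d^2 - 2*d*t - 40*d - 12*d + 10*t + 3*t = 8*d^2 + d*(-2*t - 52) + 13*t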